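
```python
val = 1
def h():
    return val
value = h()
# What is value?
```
1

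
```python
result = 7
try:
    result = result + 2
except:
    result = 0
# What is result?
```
9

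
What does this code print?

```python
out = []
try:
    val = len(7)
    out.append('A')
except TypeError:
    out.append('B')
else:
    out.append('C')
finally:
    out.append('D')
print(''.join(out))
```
BD

Exception: except runs, else skipped, finally runs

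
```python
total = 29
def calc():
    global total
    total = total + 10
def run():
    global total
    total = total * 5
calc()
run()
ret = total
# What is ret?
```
195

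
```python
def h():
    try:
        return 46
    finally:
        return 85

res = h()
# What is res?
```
85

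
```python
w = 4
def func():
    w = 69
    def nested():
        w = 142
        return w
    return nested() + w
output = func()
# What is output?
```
211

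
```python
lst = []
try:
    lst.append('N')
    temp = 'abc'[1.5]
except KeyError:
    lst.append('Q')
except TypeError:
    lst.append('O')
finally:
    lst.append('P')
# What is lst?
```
['N', 'O', 'P']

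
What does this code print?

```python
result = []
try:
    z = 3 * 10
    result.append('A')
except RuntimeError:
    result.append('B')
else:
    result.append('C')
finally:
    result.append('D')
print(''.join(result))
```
ACD

else runs before finally when no exception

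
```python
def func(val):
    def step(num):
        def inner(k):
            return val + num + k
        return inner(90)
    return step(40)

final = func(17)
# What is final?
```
147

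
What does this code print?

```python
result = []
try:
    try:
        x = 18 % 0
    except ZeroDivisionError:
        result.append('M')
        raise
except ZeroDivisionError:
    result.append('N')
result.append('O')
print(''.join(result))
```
MNO

raise without argument re-raises current exception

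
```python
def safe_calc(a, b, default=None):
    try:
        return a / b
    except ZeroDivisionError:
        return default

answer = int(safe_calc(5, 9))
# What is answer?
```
0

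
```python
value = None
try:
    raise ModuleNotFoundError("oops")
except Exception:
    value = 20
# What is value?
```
20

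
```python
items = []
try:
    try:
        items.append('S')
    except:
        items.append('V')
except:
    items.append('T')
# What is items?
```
['S']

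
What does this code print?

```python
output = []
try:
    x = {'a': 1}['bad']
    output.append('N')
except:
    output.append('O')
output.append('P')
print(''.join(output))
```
OP

Exception raised in try, caught by bare except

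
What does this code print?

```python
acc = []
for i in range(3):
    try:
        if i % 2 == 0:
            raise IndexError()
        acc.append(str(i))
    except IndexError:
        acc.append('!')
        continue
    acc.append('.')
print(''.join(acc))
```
!1.!

continue in except skips rest of loop body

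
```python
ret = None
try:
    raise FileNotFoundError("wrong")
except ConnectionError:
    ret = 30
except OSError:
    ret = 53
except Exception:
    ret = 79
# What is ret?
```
53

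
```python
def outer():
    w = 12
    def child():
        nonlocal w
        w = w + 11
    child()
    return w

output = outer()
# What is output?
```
23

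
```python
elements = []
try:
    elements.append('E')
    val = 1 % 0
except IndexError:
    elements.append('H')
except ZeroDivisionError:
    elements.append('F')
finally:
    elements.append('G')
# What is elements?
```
['E', 'F', 'G']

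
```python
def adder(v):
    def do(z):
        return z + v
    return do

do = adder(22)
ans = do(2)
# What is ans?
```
24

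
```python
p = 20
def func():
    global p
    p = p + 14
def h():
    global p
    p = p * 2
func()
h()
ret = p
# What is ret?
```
68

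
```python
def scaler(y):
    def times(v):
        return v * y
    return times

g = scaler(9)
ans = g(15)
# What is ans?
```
135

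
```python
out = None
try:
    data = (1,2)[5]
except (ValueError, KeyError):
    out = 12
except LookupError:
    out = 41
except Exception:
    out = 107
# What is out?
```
41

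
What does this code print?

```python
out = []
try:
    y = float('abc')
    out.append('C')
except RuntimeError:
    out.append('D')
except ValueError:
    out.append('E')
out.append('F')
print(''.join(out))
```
EF

ValueError is caught by its specific handler, not RuntimeError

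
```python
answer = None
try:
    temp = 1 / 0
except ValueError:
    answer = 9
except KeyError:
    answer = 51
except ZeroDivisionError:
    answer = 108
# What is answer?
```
108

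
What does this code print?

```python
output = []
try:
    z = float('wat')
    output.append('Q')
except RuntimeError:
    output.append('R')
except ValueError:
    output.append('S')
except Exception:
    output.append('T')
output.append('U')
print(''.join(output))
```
SU

ValueError matches before generic Exception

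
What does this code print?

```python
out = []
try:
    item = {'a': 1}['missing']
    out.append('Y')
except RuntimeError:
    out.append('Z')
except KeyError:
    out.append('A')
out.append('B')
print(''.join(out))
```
AB

KeyError is caught by its specific handler, not RuntimeError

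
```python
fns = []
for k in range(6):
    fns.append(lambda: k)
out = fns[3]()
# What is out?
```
5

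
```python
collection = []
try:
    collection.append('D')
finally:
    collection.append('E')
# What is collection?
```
['D', 'E']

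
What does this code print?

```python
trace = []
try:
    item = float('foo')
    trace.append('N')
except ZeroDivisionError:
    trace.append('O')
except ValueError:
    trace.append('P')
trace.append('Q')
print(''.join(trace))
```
PQ

ValueError is caught by its specific handler, not ZeroDivisionError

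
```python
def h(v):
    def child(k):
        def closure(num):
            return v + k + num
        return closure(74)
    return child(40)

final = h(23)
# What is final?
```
137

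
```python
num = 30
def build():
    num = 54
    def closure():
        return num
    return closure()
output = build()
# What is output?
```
54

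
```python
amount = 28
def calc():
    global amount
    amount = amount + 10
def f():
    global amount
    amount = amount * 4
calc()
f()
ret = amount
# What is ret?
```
152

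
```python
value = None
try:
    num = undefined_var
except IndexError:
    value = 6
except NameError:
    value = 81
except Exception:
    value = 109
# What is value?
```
81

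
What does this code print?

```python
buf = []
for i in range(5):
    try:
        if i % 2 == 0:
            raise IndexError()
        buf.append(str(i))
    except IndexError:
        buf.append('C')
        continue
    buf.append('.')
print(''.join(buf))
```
C1.C3.C

continue in except skips rest of loop body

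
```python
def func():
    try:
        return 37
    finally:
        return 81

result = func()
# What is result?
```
81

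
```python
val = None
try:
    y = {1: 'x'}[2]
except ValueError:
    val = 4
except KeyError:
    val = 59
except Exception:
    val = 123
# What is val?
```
59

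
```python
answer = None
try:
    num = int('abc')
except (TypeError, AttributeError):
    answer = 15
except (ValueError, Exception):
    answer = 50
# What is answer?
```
50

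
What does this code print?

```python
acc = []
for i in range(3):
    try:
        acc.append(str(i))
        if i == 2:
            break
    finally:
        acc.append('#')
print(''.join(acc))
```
0#1#2#

finally runs even when breaking out of loop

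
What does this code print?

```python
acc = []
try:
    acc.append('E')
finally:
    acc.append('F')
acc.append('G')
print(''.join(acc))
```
EFG

try/finally without except, no exception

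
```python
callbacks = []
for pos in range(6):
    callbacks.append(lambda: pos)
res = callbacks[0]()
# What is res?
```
5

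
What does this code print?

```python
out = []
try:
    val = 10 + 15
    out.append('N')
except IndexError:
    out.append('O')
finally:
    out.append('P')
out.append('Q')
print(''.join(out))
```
NPQ

finally runs after normal execution too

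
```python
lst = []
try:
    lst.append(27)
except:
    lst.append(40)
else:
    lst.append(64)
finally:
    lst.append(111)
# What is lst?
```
[27, 64, 111]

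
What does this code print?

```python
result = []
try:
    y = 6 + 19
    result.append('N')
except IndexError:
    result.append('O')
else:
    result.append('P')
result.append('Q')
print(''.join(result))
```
NPQ

else block runs when no exception occurs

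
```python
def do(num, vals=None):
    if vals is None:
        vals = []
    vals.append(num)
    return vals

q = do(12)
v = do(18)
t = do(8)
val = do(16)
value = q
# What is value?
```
[12]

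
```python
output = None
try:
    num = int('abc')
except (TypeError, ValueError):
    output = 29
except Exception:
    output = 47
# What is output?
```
29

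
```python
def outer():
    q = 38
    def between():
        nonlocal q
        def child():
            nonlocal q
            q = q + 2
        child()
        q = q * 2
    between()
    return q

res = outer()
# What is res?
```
80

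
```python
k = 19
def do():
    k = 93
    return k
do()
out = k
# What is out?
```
19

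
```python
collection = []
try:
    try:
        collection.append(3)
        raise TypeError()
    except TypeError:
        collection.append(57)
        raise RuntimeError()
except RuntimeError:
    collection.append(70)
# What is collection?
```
[3, 57, 70]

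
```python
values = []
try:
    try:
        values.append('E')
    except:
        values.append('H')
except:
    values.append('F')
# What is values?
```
['E']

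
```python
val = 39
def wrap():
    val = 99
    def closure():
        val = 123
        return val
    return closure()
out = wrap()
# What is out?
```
123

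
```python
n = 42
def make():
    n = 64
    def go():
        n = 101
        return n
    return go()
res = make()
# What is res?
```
101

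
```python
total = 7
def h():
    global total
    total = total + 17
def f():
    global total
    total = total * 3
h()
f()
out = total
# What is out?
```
72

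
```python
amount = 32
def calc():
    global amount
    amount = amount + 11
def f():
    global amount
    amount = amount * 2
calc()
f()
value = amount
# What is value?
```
86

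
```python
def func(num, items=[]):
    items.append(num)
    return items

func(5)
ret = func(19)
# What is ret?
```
[5, 19]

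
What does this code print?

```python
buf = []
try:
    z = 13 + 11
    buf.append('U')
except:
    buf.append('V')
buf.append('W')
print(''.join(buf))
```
UW

No exception, try block completes normally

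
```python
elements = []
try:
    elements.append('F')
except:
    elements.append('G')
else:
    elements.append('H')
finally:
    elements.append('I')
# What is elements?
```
['F', 'H', 'I']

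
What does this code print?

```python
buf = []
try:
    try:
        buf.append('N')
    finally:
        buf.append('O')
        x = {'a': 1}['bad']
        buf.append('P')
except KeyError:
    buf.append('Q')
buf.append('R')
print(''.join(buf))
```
NOQR

Exception in inner finally caught by outer except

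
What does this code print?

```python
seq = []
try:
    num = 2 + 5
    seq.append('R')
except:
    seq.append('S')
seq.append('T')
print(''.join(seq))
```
RT

No exception, try block completes normally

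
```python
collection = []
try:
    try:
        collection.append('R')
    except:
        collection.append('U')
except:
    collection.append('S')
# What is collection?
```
['R']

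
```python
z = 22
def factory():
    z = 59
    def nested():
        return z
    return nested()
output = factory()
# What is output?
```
59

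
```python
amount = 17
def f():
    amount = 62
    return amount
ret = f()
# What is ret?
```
62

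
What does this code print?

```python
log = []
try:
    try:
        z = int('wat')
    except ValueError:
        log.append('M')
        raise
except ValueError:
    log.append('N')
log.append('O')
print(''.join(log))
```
MNO

raise without argument re-raises current exception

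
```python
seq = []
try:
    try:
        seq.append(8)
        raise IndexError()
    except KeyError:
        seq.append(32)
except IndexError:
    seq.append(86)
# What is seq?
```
[8, 86]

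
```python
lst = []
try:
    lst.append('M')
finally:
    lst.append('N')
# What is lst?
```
['M', 'N']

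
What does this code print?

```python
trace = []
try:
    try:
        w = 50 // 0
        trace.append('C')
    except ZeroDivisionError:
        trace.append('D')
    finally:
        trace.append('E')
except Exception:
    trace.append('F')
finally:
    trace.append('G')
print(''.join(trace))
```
DEG

Both finally blocks run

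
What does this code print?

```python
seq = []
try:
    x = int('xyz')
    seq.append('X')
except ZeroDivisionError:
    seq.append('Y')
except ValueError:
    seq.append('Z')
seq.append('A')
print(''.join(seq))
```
ZA

ValueError is caught by its specific handler, not ZeroDivisionError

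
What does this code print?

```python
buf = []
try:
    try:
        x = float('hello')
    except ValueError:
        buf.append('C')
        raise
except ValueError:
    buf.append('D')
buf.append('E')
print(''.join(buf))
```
CDE

raise without argument re-raises current exception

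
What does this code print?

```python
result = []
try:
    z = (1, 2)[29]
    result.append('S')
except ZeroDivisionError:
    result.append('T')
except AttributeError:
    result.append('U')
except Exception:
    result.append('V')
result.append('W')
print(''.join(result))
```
VW

IndexError not specifically caught, falls to Exception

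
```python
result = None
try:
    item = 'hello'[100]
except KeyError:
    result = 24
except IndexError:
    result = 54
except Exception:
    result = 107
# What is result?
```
54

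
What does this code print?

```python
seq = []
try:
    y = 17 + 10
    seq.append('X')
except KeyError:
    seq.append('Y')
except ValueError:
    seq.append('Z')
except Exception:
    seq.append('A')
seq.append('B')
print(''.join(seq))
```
XB

No exception, try block completes normally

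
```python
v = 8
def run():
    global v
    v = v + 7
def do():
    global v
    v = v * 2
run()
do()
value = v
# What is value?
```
30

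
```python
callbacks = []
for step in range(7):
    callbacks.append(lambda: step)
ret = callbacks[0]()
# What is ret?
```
6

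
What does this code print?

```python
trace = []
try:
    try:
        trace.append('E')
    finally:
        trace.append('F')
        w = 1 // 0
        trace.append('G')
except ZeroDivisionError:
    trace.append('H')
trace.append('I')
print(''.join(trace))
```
EFHI

Exception in inner finally caught by outer except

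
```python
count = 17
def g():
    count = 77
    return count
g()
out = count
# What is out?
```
17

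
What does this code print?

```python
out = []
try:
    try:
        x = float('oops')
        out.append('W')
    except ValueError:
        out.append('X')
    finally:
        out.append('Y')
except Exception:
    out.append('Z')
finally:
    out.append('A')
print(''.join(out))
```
XYA

Both finally blocks run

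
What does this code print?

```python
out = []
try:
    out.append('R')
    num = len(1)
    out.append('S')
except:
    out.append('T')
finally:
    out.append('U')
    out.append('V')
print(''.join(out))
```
RTUV

Code before exception runs, then except, then all of finally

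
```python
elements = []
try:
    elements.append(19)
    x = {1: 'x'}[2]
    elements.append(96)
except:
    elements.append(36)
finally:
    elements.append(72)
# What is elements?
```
[19, 36, 72]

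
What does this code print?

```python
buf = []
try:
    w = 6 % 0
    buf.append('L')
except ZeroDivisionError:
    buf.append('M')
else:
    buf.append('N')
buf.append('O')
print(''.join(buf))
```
MO

else block skipped when exception is caught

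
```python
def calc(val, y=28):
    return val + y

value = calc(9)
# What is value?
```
37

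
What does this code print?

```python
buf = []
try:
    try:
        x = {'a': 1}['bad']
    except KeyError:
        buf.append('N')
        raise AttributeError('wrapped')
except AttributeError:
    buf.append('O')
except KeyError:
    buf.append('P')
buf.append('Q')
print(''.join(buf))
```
NOQ

AttributeError raised and caught, original KeyError not re-raised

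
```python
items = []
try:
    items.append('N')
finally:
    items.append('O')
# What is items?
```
['N', 'O']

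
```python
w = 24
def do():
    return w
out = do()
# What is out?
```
24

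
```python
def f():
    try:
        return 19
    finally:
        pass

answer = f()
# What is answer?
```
19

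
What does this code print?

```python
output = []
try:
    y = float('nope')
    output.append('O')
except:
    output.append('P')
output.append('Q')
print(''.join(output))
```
PQ

Exception raised in try, caught by bare except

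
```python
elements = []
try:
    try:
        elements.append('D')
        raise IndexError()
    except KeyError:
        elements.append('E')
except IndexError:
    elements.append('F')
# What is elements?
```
['D', 'F']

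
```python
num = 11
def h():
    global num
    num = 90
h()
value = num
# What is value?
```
90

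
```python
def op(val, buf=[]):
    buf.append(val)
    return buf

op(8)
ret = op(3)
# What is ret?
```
[8, 3]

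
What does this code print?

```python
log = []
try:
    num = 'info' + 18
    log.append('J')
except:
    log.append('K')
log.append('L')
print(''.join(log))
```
KL

Exception raised in try, caught by bare except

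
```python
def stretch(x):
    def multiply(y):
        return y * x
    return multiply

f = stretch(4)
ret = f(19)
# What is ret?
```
76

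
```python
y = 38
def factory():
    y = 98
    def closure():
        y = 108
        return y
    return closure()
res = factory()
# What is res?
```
108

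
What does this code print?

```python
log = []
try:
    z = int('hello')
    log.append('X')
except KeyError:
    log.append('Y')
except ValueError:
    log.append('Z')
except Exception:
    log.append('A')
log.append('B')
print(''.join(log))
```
ZB

ValueError matches before generic Exception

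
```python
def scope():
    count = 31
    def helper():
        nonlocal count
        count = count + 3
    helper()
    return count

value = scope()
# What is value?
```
34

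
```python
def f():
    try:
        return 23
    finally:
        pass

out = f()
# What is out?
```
23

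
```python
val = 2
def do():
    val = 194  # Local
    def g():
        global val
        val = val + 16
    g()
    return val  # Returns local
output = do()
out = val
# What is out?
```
18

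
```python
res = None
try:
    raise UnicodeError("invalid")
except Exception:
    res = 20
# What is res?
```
20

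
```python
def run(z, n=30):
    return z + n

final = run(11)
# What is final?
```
41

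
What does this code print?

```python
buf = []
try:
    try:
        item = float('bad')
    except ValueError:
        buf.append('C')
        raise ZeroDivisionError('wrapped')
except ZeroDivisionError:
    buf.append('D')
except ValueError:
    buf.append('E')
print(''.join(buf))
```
CD

New ZeroDivisionError raised, caught by outer ZeroDivisionError handler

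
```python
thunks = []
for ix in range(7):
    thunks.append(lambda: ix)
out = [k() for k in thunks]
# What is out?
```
[6, 6, 6, 6, 6, 6, 6]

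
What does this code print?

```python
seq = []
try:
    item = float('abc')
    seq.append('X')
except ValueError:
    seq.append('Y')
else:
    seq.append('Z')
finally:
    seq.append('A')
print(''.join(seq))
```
YA

Exception: except runs, else skipped, finally runs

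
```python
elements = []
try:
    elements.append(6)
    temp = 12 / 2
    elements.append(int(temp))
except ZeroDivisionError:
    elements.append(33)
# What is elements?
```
[6, 6]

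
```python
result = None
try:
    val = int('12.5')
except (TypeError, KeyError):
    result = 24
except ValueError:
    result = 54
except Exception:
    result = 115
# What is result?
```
54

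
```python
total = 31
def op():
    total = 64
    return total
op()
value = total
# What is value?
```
31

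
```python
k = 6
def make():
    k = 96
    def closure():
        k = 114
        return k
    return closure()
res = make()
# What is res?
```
114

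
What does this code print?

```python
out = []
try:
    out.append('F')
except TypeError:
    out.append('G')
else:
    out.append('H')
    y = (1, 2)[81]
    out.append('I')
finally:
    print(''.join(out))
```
FH

Try succeeds, else appends 'H', IndexError in else is uncaught, finally prints before exception propagates ('I' never appended)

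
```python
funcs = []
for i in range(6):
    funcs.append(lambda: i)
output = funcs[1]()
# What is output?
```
5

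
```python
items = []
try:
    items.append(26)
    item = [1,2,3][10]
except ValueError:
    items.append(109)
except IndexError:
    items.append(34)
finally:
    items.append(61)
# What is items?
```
[26, 34, 61]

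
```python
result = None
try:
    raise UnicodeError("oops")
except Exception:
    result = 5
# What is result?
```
5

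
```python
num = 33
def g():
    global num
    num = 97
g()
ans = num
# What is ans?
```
97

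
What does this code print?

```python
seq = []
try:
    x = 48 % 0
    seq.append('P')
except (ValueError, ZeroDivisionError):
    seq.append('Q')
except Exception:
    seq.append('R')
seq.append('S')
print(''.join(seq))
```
QS

ZeroDivisionError matches tuple containing it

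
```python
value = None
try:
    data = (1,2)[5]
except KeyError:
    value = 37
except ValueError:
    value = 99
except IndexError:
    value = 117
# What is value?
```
117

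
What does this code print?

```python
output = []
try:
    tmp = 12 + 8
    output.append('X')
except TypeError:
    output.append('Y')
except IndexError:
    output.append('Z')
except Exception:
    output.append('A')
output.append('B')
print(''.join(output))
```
XB

No exception, try block completes normally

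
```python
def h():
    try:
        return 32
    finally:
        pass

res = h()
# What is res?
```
32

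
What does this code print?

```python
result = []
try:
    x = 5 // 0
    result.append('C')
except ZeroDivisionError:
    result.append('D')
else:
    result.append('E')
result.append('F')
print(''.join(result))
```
DF

else block skipped when exception is caught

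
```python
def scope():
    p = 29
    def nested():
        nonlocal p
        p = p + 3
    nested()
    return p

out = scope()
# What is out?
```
32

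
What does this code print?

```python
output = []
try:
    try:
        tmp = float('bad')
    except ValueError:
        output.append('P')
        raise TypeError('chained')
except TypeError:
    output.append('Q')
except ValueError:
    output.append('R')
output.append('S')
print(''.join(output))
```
PQS

TypeError raised and caught, original ValueError not re-raised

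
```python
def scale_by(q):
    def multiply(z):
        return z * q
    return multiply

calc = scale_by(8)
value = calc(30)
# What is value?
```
240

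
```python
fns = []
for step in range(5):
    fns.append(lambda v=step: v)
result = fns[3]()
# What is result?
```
3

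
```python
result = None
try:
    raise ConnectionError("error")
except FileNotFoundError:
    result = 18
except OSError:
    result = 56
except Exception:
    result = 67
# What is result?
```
56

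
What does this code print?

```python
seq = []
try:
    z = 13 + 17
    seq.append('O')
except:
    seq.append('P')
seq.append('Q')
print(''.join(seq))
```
OQ

No exception, try block completes normally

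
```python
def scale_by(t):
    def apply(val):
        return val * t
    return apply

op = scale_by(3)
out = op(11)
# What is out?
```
33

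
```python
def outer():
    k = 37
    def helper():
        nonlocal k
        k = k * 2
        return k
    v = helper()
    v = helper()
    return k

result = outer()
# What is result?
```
148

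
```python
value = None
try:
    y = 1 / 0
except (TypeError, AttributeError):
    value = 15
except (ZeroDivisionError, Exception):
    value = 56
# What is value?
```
56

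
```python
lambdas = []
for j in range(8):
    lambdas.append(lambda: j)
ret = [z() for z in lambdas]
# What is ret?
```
[7, 7, 7, 7, 7, 7, 7, 7]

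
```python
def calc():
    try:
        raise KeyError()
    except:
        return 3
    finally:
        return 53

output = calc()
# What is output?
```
53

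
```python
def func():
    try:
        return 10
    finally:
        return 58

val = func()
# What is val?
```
58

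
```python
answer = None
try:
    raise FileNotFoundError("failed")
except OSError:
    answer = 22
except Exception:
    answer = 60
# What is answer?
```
22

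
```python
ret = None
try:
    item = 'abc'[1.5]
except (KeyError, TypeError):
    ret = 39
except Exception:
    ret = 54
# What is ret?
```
39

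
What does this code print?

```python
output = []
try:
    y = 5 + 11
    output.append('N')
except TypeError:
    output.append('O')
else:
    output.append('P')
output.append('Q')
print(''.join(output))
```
NPQ

else block runs when no exception occurs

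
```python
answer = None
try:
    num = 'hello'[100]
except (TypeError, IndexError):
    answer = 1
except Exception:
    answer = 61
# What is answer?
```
1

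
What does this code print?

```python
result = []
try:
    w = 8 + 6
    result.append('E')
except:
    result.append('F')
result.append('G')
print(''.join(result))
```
EG

No exception, try block completes normally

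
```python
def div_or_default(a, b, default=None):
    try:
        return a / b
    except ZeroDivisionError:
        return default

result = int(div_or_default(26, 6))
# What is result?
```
4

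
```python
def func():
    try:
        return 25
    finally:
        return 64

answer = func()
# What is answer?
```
64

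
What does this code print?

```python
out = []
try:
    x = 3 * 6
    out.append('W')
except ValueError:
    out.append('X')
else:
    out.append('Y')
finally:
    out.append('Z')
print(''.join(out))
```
WYZ

else runs before finally when no exception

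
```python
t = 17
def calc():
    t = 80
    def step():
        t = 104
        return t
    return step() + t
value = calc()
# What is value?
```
184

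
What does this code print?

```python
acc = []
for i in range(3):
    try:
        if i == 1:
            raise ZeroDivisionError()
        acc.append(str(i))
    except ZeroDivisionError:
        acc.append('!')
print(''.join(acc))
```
0!2

Exception on i=1 caught, loop continues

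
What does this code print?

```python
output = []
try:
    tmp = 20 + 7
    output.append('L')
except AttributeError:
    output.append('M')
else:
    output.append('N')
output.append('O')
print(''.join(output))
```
LNO

else block runs when no exception occurs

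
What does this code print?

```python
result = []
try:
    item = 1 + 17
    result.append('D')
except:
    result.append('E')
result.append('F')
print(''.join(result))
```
DF

No exception, try block completes normally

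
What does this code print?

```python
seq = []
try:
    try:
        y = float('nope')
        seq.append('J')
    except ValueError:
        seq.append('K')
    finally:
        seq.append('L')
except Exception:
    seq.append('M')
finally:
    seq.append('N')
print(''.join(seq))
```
KLN

Both finally blocks run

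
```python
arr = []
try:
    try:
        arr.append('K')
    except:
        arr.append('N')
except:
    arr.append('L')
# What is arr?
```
['K']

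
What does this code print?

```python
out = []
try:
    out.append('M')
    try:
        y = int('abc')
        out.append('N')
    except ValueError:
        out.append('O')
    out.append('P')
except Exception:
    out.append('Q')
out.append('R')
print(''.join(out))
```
MOPR

Inner exception caught by inner handler, outer continues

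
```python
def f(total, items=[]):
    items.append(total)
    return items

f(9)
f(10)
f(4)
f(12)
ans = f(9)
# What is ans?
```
[9, 10, 4, 12, 9]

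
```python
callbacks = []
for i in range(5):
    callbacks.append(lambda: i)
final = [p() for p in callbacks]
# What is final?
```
[4, 4, 4, 4, 4]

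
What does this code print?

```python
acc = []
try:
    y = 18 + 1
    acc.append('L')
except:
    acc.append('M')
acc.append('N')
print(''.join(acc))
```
LN

No exception, try block completes normally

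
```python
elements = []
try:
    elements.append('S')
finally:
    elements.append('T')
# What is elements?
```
['S', 'T']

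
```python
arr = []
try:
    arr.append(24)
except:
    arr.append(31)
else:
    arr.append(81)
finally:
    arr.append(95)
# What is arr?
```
[24, 81, 95]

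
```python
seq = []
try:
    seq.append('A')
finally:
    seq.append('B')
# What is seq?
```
['A', 'B']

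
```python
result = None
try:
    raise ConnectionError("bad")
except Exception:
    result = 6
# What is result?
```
6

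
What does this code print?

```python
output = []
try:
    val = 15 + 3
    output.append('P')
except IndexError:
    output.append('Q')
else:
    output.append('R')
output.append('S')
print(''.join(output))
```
PRS

else block runs when no exception occurs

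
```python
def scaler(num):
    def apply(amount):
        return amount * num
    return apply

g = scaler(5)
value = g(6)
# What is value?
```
30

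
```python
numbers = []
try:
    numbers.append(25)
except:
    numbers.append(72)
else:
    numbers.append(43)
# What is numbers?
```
[25, 43]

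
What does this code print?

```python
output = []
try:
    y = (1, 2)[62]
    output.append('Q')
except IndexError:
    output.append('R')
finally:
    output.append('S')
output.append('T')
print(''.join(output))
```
RST

finally always runs, even after exception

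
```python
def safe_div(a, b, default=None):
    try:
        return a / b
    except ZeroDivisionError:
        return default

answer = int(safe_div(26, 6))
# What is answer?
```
4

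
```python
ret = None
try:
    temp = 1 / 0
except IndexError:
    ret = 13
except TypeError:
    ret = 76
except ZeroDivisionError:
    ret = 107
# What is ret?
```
107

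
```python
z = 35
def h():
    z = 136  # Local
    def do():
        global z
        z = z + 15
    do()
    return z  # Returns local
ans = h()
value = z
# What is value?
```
50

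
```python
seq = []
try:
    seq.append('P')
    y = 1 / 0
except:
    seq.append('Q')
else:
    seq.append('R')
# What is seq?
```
['P', 'Q']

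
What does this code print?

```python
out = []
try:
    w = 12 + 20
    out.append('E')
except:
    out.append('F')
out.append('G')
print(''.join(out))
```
EG

No exception, try block completes normally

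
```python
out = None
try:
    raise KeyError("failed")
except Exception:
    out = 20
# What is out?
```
20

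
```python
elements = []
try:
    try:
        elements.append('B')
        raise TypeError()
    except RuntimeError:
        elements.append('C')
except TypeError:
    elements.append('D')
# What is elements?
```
['B', 'D']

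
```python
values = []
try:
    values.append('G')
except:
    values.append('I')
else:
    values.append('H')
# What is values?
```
['G', 'H']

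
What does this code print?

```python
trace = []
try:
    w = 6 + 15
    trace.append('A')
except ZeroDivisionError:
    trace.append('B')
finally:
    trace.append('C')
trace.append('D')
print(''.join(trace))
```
ACD

finally runs after normal execution too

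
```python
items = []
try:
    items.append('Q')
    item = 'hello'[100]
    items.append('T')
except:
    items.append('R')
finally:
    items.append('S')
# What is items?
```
['Q', 'R', 'S']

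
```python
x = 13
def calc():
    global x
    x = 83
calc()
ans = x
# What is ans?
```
83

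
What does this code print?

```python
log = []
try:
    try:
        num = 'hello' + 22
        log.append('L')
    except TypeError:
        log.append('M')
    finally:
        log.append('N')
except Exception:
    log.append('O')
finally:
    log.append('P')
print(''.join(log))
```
MNP

Both finally blocks run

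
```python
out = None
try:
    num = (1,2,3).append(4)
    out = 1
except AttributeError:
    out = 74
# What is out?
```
74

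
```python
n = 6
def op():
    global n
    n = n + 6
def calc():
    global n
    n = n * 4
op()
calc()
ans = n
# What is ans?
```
48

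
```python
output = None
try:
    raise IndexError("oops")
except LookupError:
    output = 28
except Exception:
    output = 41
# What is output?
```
28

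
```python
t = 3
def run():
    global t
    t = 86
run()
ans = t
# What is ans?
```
86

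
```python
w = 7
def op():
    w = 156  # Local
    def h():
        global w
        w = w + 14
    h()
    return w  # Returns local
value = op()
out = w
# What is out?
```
21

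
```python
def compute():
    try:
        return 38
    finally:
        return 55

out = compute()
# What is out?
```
55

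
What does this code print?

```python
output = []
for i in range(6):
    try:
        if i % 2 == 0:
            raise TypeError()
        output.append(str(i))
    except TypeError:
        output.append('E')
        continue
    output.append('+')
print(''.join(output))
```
E1+E3+E5+

continue in except skips rest of loop body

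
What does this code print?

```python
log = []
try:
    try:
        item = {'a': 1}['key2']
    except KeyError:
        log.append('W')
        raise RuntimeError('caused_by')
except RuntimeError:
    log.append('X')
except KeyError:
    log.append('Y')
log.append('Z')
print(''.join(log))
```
WXZ

RuntimeError raised and caught, original KeyError not re-raised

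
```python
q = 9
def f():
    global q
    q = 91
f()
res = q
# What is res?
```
91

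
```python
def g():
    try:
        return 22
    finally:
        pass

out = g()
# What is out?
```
22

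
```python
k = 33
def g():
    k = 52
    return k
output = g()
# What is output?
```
52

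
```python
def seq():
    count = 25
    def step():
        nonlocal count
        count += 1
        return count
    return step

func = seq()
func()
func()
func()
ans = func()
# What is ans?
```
29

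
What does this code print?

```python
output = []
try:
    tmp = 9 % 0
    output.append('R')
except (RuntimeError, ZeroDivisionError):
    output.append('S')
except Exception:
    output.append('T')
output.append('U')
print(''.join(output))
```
SU

ZeroDivisionError matches tuple containing it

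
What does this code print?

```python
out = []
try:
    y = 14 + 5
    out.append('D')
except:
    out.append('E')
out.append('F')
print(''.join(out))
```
DF

No exception, try block completes normally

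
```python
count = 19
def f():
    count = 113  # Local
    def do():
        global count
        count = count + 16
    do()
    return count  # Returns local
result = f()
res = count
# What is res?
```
35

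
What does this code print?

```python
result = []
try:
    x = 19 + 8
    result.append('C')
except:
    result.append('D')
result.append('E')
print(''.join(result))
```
CE

No exception, try block completes normally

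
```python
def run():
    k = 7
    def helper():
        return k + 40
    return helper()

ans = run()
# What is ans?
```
47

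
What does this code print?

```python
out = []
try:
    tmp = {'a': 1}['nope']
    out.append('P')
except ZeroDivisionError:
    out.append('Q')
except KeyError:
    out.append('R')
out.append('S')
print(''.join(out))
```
RS

KeyError is caught by its specific handler, not ZeroDivisionError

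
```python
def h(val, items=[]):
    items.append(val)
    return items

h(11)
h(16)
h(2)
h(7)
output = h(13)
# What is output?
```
[11, 16, 2, 7, 13]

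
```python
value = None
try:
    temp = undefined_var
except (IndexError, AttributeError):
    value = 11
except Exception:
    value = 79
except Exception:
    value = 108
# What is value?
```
79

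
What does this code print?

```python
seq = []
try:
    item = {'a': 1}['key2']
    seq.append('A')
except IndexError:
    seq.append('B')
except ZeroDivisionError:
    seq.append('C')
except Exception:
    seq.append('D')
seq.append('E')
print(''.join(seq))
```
DE

KeyError not specifically caught, falls to Exception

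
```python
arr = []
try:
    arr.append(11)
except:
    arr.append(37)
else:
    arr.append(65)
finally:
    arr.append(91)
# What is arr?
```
[11, 65, 91]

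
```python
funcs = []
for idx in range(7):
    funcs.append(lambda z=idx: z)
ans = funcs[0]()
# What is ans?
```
0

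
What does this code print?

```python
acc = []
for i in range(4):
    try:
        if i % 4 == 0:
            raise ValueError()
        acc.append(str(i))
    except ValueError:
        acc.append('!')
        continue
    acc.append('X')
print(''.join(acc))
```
!1X2X3X

continue in except skips rest of loop body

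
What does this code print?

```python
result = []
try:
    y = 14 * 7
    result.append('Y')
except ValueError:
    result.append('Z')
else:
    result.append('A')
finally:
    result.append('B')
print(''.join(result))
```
YAB

else runs before finally when no exception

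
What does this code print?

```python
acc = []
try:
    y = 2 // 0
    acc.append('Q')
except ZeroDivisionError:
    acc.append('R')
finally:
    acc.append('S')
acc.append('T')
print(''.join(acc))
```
RST

finally always runs, even after exception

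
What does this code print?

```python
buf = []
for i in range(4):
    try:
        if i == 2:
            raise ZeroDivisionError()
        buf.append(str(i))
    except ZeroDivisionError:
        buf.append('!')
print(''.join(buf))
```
01!3

Exception on i=2 caught, loop continues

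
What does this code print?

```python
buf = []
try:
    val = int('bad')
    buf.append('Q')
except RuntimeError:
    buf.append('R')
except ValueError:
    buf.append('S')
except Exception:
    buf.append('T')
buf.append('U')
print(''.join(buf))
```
SU

ValueError matches before generic Exception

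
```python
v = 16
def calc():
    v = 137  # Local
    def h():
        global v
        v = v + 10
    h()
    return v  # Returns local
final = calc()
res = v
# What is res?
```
26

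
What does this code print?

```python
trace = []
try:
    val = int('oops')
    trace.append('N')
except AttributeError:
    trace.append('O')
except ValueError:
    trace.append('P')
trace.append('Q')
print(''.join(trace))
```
PQ

ValueError is caught by its specific handler, not AttributeError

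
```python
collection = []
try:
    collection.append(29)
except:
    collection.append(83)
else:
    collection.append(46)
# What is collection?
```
[29, 46]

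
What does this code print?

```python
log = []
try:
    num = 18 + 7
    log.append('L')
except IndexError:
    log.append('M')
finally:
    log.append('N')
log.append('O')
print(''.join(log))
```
LNO

finally runs after normal execution too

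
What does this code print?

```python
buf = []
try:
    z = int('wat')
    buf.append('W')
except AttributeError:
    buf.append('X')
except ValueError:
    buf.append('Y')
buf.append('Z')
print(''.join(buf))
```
YZ

ValueError is caught by its specific handler, not AttributeError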